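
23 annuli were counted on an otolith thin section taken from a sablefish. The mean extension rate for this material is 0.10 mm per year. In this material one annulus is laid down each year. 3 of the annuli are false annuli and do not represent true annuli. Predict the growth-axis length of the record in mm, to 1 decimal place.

True annulus count = 23 − 3 = 20.
Length ≈ 0.10 × 20 = 2.0 mm.

2.0 mm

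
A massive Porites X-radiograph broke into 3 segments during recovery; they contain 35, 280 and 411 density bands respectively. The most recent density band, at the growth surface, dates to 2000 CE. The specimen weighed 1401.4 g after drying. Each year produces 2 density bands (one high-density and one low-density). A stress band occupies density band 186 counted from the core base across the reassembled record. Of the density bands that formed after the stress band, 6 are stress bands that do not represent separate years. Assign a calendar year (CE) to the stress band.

1733 CE

Total density bands = 35 + 280 + 411 = 726.
Between density band 186 and the growth surface there are 726 − 186 = 540 density bands.
Excluding 6 false density bands: 540 − 6 = 534.
With 2 density bands per year, 534 / 2 = 267 years.
The density band at the growth surface is 2000 CE, so the stress band dates to 2000 − 267 = 1733 CE.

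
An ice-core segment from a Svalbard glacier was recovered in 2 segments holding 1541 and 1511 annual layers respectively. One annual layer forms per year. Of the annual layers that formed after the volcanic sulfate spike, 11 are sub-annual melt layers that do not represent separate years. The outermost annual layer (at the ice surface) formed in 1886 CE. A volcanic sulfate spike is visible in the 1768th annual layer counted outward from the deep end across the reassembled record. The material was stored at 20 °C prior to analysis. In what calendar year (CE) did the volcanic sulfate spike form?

613 CE

Total annual layers = 1541 + 1511 = 3052.
Between annual layer 1768 and the ice surface there are 3052 − 1768 = 1284 annual layers.
Removing the 11 false annual layers leaves 1284 − 11 = 1273 true annual layers beyond the volcanic sulfate spike.
Counting back 1273 years from 1886 CE places the volcanic sulfate spike in 1886 − 1273 = 613 CE.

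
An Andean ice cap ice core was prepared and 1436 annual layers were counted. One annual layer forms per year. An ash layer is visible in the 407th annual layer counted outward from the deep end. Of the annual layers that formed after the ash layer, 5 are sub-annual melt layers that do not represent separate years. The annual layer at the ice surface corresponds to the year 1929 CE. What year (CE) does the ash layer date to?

905 CE

Between annual layer 407 and the ice surface there are 1436 − 407 = 1029 annual layers.
1029 − 5 false = 1024 true annual layers after the ash layer.
1929 − 1024 = 905 CE.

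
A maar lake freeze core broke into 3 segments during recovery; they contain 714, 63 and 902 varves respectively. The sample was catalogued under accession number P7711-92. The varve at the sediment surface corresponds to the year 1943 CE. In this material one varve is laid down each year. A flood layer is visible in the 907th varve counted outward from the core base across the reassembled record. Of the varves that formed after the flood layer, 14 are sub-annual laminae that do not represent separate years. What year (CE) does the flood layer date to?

Total varves = 714 + 63 + 902 = 1679.
The flood layer sits at varve 907 from the core base, so 1679 − 907 = 772 varves formed after it.
Excluding 14 false varves: 772 − 14 = 758.
The varve at the sediment surface is 1943 CE, so the flood layer dates to 1943 − 758 = 1185 CE.

1185 CE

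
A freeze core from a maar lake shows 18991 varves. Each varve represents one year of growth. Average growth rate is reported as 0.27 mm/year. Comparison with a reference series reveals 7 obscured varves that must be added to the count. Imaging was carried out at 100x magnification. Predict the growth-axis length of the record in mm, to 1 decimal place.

True varve count = 18991 + 7 = 18998.
Length ≈ 0.27 × 18998 = 5129.5 mm.

5129.5 mm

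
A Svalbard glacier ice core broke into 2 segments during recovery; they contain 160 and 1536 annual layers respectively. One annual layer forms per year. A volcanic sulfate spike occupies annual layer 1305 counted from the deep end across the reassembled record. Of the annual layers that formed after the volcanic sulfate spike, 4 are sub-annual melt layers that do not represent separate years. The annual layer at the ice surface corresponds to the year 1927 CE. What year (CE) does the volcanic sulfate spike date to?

Total annual layers = 160 + 1536 = 1696.
Between annual layer 1305 and the ice surface there are 1696 − 1305 = 391 annual layers.
Removing the 4 false annual layers leaves 391 − 4 = 387 true annual layers beyond the volcanic sulfate spike.
Counting back 387 years from 1927 CE places the volcanic sulfate spike in 1927 − 387 = 1540 CE.

1540 CE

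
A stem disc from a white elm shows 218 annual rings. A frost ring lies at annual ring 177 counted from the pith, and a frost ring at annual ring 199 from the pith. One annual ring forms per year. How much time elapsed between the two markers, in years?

22 yr

199 − 177 = 22 annual rings lie between the two events.
One annual ring per year makes the interval 22 years.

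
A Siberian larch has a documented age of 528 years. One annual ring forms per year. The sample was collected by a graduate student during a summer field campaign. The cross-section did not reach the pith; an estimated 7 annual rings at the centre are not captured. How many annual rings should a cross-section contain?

At one annual ring per year, 528 years correspond to 528 annual rings.
528 − 7 missed = 521 annual rings expected in the prepared section.

521 annual rings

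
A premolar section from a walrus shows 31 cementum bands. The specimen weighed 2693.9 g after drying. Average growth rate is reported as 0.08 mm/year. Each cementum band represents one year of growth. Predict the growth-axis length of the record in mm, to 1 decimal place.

31 years of growth are recorded.
31 years at 0.08 mm/year gives 0.08 × 31 = 2.5 mm.

2.5 mm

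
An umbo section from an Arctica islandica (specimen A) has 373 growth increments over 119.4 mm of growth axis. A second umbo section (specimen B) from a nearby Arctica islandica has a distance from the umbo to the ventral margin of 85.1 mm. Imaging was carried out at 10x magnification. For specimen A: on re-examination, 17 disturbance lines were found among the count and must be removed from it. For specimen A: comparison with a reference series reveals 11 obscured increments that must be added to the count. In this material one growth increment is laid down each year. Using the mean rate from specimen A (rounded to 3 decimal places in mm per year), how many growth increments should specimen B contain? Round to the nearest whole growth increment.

Specimen A: after corrections the count is 373 − 17 + 11 = 367 growth increments.
A: Extension rate ≈ 119.4 / 367 = 0.325 mm per year.
Specimen B: 85.1 mm / 0.325 mm per year = 261.85 years ≈ 262 growth increments.

262 growth increments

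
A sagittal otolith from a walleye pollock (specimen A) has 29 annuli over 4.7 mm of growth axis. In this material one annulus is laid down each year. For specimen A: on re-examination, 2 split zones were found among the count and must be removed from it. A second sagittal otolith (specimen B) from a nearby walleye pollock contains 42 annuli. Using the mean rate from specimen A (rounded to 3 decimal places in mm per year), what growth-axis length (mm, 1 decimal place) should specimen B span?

7.3 mm

Specimen A: true annulus count = 29 − 2 = 27.
A: Mean rate = 4.7 mm / 27 years ≈ 0.174 mm/year.
Length of B = 0.174 × 42 = 7.3 mm.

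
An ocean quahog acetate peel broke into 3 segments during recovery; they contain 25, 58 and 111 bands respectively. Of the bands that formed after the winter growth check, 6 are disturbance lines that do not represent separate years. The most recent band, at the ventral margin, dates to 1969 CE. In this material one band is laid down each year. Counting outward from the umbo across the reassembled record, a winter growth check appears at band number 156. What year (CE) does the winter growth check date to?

Total bands = 25 + 58 + 111 = 194.
194 − 156 = 38 bands lie beyond the winter growth check toward the ventral margin.
Removing the 6 false bands leaves 38 − 6 = 32 true bands beyond the winter growth check.
1969 − 32 = 1937 CE.

1937 CE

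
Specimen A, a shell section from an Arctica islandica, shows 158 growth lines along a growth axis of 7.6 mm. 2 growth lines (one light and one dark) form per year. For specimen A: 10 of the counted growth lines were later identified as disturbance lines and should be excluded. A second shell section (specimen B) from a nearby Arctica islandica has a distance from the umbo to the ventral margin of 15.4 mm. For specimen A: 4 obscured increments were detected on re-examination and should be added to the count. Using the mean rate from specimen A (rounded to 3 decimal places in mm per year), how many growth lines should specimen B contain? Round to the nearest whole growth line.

Specimen A: after corrections the count is 158 − 10 + 4 = 152 growth lines.
Specimen A: 152 growth lines at 2 per year is 152 / 2 = 76 years.
A: Mean rate = 7.6 mm / 76 years ≈ 0.100 mm/yr.
For B, 15.4 / 0.100 = 154.00 years; at 2 growth lines per year that is 154.00 × 2 ≈ 308 growth lines.

308 growth lines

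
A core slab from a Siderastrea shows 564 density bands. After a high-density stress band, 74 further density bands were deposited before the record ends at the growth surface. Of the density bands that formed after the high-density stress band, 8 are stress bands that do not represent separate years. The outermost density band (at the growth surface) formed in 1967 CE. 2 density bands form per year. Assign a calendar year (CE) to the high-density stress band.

There are 74 density bands younger than the high-density stress band.
Excluding 8 false density bands: 74 − 8 = 66.
Dividing by 2 density bands per year: 66 / 2 = 33 years.
Counting back 33 years from 1967 CE places the high-density stress band in 1967 − 33 = 1934 CE.

1934 CE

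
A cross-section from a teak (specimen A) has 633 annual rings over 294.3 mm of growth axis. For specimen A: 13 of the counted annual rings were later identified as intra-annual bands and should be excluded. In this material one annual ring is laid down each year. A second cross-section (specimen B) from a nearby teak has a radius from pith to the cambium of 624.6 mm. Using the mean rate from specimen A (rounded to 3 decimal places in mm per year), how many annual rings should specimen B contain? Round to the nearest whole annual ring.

1315 annual rings

Specimen A: correcting the raw count gives 633 − 13 = 620 true annual rings.
A: Extension rate ≈ 294.3 / 620 = 0.475 mm per year.
Specimen B: 624.6 mm / 0.475 mm per year = 1314.95 years ≈ 1315 annual rings.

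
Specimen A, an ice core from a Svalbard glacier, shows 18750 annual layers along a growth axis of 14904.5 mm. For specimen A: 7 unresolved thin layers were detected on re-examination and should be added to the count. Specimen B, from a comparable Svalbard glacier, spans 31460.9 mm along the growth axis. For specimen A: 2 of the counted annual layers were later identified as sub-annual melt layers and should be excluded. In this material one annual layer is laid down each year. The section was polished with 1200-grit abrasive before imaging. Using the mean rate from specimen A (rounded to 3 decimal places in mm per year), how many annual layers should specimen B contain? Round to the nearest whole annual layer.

39573 annual layers

Specimen A: after corrections the count is 18750 − 2 + 7 = 18755 annual layers.
A: Extension rate ≈ 14904.5 / 18755 = 0.795 mm per year.
Specimen B: 31460.9 mm / 0.795 mm per year = 39573.46 years ≈ 39573 annual layers.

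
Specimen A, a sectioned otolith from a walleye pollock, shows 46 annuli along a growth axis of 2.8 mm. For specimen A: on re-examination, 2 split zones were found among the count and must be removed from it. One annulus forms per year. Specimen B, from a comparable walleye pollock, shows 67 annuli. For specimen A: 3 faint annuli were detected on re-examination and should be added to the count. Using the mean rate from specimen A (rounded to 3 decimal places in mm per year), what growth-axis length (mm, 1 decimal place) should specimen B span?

4.0 mm

Specimen A: after corrections the count is 46 − 2 + 3 = 47 annuli.
A: Mean rate = 2.8 mm / 47 years ≈ 0.060 mm/year.
Length of B = 0.060 × 67 = 4.0 mm.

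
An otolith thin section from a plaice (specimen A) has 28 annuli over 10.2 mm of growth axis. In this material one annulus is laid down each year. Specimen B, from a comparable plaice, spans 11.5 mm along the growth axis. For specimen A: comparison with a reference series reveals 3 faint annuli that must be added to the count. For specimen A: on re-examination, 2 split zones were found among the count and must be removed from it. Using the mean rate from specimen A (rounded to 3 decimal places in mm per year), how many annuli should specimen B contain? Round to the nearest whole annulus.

33 annuli

Specimen A: adjusted count: 28 − 2 + 3 = 29 annuli.
A: Extension rate ≈ 10.2 / 29 = 0.352 mm/yr.
Specimen B: 11.5 mm / 0.352 mm per year = 32.67 years ≈ 33 annuli.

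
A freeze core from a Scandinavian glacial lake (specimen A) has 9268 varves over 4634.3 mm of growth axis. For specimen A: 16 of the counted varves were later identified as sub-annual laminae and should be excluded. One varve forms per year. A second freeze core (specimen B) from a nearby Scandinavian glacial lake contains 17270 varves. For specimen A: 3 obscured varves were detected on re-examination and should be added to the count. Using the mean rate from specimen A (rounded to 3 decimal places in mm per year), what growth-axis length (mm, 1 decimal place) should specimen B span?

8652.3 mm

Specimen A: true varve count = 9268 − 16 + 3 = 9255.
A: 4634.3 mm over 9255 years gives 4634.3 / 9255 ≈ 0.501 mm/yr.
B's length ≈ 0.501 × 17270 = 8652.3 mm.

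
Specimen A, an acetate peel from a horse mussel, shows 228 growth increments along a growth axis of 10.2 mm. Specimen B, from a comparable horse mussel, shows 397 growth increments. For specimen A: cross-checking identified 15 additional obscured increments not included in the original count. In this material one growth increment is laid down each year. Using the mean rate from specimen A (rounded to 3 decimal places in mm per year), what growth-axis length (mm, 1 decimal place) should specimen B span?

Specimen A: true growth increment count = 228 + 15 = 243.
A: Extension rate ≈ 10.2 / 243 = 0.042 mm per year.
Length of B = 0.042 × 397 = 16.7 mm.

16.7 mm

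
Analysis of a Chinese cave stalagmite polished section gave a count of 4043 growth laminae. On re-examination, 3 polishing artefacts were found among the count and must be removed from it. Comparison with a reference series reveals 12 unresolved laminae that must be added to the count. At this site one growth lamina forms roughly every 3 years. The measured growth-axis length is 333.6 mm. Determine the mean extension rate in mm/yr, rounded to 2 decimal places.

0.03 mm/yr

Correcting the raw count gives 4043 − 3 + 12 = 4052 true growth laminae.
At 3 years per growth lamina, 4052 × 3 = 12156 years.
Extension rate ≈ 333.6 / 12156 = 0.03 mm/yr.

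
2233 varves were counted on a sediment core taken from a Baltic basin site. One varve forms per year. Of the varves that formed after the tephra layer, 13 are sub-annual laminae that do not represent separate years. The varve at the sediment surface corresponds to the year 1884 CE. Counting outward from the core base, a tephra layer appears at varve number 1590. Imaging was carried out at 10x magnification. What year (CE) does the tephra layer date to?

2233 − 1590 = 643 varves lie beyond the tephra layer toward the sediment surface.
Excluding 13 false varves: 643 − 13 = 630.
Counting back 630 years from 1884 CE places the tephra layer in 1884 − 630 = 1254 CE.

1254 CE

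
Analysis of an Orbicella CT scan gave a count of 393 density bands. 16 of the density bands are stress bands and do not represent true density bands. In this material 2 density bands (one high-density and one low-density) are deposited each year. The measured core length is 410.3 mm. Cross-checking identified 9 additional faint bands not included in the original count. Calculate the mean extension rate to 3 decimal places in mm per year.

2.126 mm per year

True density band count = 393 − 16 + 9 = 386.
With 2 density bands per year, 386 / 2 = 193 years.
410.3 mm over 193 years gives 410.3 / 193 ≈ 2.126 mm per year.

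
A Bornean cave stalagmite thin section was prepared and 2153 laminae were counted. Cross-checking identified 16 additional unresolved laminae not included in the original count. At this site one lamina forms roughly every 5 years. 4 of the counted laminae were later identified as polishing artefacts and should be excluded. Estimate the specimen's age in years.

10825 years

True lamina count = 2153 − 4 + 16 = 2165.
At 5 years per lamina, 2165 × 5 = 10825 years.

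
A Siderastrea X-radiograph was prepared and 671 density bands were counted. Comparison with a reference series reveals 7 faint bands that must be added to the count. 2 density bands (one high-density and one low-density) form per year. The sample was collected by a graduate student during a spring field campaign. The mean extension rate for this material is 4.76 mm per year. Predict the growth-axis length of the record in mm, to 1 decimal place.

1613.6 mm

True density band count = 671 + 7 = 678.
Dividing by 2 density bands per year: 678 / 2 = 339 years.
339 years at 4.76 mm/year gives 4.76 × 339 = 1613.6 mm.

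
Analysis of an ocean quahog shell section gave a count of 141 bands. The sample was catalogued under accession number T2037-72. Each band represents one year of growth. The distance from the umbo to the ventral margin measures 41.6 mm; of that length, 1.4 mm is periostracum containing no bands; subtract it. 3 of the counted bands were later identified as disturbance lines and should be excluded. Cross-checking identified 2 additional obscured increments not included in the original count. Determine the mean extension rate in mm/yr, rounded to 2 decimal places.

0.29 mm/yr

Adjusted count: 141 − 3 + 2 = 140 bands.
Net length = 41.6 − 1.4 = 40.2 mm.
40.2 mm over 140 years gives 40.2 / 140 ≈ 0.29 mm/yr.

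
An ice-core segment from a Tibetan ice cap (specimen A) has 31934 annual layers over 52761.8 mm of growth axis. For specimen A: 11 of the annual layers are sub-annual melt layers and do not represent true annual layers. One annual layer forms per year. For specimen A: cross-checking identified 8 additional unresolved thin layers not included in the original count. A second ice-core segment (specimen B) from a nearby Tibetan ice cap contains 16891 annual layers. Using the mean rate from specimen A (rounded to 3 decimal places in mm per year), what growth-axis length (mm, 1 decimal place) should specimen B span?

27903.9 mm

Specimen A: correcting the raw count gives 31934 − 11 + 8 = 31931 true annual layers.
A: Mean rate = 52761.8 mm / 31931 years ≈ 1.652 mm/year.
Length of B = 1.652 × 16891 = 27903.9 mm.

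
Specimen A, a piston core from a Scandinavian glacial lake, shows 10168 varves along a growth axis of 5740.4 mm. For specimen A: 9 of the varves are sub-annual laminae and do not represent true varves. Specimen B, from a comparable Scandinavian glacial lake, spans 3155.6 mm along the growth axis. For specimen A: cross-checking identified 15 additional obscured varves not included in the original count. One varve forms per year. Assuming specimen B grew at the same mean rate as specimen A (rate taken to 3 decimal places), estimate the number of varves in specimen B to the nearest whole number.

5595 varves

Specimen A: true varve count = 10168 − 9 + 15 = 10174.
A: Mean rate = 5740.4 mm / 10174 years ≈ 0.564 mm per year.
Specimen B: 3155.6 mm / 0.564 mm per year = 5595.04 years ≈ 5595 varves.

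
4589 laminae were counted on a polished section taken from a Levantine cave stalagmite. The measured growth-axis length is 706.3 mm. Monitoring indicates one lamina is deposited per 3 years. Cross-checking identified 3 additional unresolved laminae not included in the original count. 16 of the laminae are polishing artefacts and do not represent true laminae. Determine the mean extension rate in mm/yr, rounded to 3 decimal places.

After corrections the count is 4589 − 16 + 3 = 4576 laminae.
Multiplying by 3 years per lamina: 4576 × 3 = 13728 years.
Mean rate = 706.3 mm / 13728 years ≈ 0.051 mm/yr.

0.051 mm/yr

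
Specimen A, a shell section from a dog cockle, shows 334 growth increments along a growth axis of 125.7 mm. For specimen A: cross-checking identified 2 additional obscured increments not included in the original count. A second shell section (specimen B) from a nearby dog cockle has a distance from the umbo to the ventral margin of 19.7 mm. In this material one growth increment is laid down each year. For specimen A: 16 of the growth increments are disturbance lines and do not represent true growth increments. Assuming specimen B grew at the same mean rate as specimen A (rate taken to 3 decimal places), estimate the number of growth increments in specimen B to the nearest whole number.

50 growth increments

Specimen A: adjusted count: 334 − 16 + 2 = 320 growth increments.
A: Mean rate = 125.7 mm / 320 years ≈ 0.393 mm/yr.
For B, 19.7 / 0.393 = 50.13 years ≈ 50 growth increments.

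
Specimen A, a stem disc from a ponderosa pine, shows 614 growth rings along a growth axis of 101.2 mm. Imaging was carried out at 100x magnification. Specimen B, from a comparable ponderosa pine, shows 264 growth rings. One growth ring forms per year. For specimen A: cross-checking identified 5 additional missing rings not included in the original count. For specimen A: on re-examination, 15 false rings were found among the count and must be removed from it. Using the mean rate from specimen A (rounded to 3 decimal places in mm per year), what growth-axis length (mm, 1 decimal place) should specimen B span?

Specimen A: adjusted count: 614 − 15 + 5 = 604 growth rings.
A: Extension rate ≈ 101.2 / 604 = 0.168 mm per year.
Length of B = 0.168 × 264 = 44.4 mm.

44.4 mm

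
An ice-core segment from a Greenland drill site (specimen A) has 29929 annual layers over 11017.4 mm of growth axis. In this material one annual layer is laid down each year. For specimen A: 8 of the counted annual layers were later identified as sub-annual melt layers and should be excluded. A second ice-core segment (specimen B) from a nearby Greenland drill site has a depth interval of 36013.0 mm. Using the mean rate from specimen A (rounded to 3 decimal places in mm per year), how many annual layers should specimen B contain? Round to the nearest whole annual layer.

Specimen A: true annual layer count = 29929 − 8 = 29921.
A: Mean rate = 11017.4 mm / 29921 years ≈ 0.368 mm/yr.
Specimen B: 36013.0 mm / 0.368 mm per year = 97861.41 years ≈ 97861 annual layers.

97861 annual layers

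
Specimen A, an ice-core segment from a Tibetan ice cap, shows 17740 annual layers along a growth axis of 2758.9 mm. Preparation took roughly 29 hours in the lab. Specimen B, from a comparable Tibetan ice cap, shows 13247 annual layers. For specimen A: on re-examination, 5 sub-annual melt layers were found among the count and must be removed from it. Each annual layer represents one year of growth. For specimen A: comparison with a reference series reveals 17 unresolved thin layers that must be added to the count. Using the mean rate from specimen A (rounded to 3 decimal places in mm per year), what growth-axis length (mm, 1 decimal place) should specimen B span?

2053.3 mm

Specimen A: adjusted count: 17740 − 5 + 17 = 17752 annual layers.
A: Extension rate ≈ 2758.9 / 17752 = 0.155 mm per year.
For B, 0.155 mm/year × 13247 years = 2053.3 mm.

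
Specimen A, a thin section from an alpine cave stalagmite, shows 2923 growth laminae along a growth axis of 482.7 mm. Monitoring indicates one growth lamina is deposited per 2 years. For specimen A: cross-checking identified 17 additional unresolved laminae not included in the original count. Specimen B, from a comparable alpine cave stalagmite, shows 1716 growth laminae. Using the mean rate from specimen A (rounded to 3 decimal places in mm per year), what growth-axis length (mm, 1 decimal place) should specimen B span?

Specimen A: adjusted count: 2923 + 17 = 2940 growth laminae.
Specimen A: 2940 growth laminae at 2 years each span 2940 × 2 = 5880 years.
A: 482.7 mm over 5880 years gives 482.7 / 5880 ≈ 0.082 mm per year.
Specimen B: multiplying by 2 years per growth lamina: 1716 × 2 = 3432 years. Length of B = 0.082 × 3432 = 281.4 mm.

281.4 mm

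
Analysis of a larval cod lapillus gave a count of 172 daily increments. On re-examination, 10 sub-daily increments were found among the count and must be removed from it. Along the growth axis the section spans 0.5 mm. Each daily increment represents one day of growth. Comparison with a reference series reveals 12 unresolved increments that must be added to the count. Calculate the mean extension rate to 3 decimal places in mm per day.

0.003 mm per day

Correcting the raw count gives 172 − 10 + 12 = 174 true daily increments.
0.5 mm over 174 days gives 0.5 / 174 ≈ 0.003 mm per day.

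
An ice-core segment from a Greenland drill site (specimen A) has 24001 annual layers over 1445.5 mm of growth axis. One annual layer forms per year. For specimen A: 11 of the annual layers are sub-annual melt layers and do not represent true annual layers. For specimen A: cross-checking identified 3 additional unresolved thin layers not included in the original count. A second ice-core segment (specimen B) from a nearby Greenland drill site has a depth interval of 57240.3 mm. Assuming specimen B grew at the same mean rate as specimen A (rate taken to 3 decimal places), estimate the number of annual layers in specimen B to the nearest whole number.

Specimen A: correcting the raw count gives 24001 − 11 + 3 = 23993 true annual layers.
A: Extension rate ≈ 1445.5 / 23993 = 0.060 mm per year.
B spans 57240.3 / 0.060 = 954005.00 years ≈ 954005 annual layers.

954005 annual layers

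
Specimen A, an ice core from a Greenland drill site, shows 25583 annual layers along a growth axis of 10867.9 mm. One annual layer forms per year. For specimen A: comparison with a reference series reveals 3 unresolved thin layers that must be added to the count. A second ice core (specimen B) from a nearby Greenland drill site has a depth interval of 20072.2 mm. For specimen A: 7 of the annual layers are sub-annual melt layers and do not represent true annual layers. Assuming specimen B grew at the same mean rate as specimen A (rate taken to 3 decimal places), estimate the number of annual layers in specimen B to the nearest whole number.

47229 annual layers

Specimen A: correcting the raw count gives 25583 − 7 + 3 = 25579 true annual layers.
A: 10867.9 mm over 25579 years gives 10867.9 / 25579 ≈ 0.425 mm/yr.
For B, 20072.2 / 0.425 = 47228.71 years ≈ 47229 annual layers.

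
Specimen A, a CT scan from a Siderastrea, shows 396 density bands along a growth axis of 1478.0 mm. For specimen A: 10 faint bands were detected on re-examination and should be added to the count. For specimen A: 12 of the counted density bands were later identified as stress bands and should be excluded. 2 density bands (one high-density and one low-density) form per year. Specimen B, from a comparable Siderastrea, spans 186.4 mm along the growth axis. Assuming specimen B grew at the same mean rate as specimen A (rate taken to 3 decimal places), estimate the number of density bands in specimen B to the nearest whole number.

50 density bands

Specimen A: correcting the raw count gives 396 − 12 + 10 = 394 true density bands.
Specimen A: dividing by 2 density bands per year: 394 / 2 = 197 years.
A: 1478.0 mm over 197 years gives 1478.0 / 197 ≈ 7.503 mm per year.
For B, 186.4 / 7.503 = 24.84 years; at 2 density bands per year that is 24.84 × 2 ≈ 50 density bands.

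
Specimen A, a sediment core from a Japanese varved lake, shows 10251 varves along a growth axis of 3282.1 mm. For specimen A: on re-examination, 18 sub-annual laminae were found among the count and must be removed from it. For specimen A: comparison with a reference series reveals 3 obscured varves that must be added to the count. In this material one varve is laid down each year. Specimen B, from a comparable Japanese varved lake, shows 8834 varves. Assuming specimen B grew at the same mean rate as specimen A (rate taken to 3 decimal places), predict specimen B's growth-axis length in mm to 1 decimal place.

2835.7 mm

Specimen A: after corrections the count is 10251 − 18 + 3 = 10236 varves.
A: Mean rate = 3282.1 mm / 10236 years ≈ 0.321 mm per year.
Length of B = 0.321 × 8834 = 2835.7 mm.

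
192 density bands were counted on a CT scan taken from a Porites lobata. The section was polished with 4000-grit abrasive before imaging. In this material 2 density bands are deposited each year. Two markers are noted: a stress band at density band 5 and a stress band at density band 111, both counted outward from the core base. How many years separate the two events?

53 yr

111 − 5 = 106 density bands lie between the two events.
Dividing by 2 density bands per year: 106 / 2 = 53 years.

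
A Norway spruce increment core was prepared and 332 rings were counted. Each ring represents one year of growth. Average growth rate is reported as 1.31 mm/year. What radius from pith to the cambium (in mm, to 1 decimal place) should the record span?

434.9 mm

The record spans 332 years at 1.31 mm per year.
Predicted length = 1.31 mm/year × 332 years = 434.9 mm.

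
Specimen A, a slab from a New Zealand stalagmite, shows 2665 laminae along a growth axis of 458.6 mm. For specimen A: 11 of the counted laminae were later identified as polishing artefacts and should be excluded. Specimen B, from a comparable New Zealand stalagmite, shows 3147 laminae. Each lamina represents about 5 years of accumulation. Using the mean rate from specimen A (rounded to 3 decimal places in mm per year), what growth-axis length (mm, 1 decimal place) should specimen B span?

Specimen A: true lamina count = 2665 − 11 = 2654.
Specimen A: 2654 laminae at 5 years each span 2654 × 5 = 13270 years.
A: Mean rate = 458.6 mm / 13270 years ≈ 0.035 mm/yr.
Specimen B: multiplying by 5 years per lamina: 3147 × 5 = 15735 years. For B, 0.035 mm/year × 15735 years = 550.7 mm.

550.7 mm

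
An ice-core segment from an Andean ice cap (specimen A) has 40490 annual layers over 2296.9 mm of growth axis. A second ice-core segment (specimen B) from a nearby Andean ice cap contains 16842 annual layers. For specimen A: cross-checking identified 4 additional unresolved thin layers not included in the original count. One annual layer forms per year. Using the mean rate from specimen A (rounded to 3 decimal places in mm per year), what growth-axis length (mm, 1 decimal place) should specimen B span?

Specimen A: true annual layer count = 40490 + 4 = 40494.
A: Mean rate = 2296.9 mm / 40494 years ≈ 0.057 mm per year.
B's length ≈ 0.057 × 16842 = 960.0 mm.

960.0 mm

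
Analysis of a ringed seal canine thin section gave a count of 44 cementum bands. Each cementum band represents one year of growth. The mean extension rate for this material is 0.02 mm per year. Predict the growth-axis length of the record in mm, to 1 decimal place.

0.9 mm

The record spans 44 years at 0.02 mm per year.
Length ≈ 0.02 × 44 = 0.9 mm.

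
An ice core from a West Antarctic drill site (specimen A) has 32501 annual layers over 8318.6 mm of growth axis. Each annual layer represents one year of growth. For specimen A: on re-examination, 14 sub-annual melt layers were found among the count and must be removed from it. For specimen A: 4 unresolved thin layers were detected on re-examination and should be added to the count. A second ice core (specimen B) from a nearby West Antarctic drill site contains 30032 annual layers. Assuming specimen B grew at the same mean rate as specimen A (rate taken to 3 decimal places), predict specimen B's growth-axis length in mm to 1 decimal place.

Specimen A: correcting the raw count gives 32501 − 14 + 4 = 32491 true annual layers.
A: Mean rate = 8318.6 mm / 32491 years ≈ 0.256 mm per year.
Length of B = 0.256 × 30032 = 7688.2 mm.

7688.2 mm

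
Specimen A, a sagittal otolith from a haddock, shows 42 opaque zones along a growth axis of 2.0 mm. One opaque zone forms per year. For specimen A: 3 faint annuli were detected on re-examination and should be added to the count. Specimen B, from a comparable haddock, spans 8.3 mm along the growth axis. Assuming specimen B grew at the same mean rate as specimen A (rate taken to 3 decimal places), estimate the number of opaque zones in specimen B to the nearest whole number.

189 opaque zones

Specimen A: adjusted count: 42 + 3 = 45 opaque zones.
A: 2.0 mm over 45 years gives 2.0 / 45 ≈ 0.044 mm/year.
Specimen B: 8.3 mm / 0.044 mm per year = 188.64 years ≈ 189 opaque zones.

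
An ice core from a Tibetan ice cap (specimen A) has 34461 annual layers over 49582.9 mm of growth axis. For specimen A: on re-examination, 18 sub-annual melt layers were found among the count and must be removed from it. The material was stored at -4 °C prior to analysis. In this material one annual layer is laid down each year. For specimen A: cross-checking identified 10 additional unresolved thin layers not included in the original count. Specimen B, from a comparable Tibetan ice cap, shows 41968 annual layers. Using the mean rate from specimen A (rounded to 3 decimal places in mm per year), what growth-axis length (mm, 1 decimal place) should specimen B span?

Specimen A: after corrections the count is 34461 − 18 + 10 = 34453 annual layers.
A: Mean rate = 49582.9 mm / 34453 years ≈ 1.439 mm/year.
Length of B = 1.439 × 41968 = 60392.0 mm.

60392.0 mm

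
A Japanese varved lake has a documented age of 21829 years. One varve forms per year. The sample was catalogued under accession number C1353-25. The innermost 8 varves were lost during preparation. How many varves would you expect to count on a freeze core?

At one varve per year, 21829 years correspond to 21829 varves.
Less the 8 uncaptured varves: 21829 − 8 = 21821.

21821 varves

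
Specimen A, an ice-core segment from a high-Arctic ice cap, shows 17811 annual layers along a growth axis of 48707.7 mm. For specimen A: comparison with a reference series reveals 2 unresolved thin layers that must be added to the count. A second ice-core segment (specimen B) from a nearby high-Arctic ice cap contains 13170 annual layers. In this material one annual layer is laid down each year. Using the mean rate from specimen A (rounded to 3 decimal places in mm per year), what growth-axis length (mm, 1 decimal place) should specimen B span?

Specimen A: true annual layer count = 17811 + 2 = 17813.
A: 48707.7 mm over 17813 years gives 48707.7 / 17813 ≈ 2.734 mm/yr.
For B, 2.734 mm/year × 13170 years = 36006.8 mm.

36006.8 mm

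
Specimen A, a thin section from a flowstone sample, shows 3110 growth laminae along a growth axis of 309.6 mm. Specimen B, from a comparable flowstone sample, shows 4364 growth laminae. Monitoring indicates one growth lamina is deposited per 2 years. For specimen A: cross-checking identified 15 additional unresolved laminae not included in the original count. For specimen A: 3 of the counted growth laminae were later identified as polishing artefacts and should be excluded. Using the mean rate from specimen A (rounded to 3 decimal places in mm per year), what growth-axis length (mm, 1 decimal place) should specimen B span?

Specimen A: correcting the raw count gives 3110 − 3 + 15 = 3122 true growth laminae.
Specimen A: at 2 years per growth lamina, 3122 × 2 = 6244 years.
A: Mean rate = 309.6 mm / 6244 years ≈ 0.050 mm/year.
Specimen B: 4364 growth laminae at 2 years each span 4364 × 2 = 8728 years. Length of B = 0.050 × 8728 = 436.4 mm.

436.4 mm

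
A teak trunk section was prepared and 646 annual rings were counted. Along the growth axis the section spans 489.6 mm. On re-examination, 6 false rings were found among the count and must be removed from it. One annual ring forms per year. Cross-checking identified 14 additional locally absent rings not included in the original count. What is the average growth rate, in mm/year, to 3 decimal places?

Correcting the raw count gives 646 − 6 + 14 = 654 true annual rings.
489.6 mm over 654 years gives 489.6 / 654 ≈ 0.749 mm/year.

0.749 mm/year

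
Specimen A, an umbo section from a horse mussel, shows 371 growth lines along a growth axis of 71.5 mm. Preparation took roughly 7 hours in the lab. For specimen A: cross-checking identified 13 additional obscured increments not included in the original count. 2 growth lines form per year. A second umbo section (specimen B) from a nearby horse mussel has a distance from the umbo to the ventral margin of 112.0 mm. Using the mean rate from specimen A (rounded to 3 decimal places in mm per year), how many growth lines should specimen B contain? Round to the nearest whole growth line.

Specimen A: true growth line count = 371 + 13 = 384.
Specimen A: 384 growth lines at 2 per year is 384 / 2 = 192 years.
A: Mean rate = 71.5 mm / 192 years ≈ 0.372 mm/year.
B spans 112.0 / 0.372 = 301.08 years; at 2 growth lines per year that is 301.08 × 2 ≈ 602 growth lines.

602 growth lines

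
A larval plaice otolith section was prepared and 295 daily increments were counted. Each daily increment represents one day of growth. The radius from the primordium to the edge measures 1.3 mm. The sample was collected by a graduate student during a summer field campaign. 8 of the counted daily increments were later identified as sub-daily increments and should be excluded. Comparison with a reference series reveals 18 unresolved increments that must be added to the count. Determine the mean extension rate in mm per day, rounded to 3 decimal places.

After corrections the count is 295 − 8 + 18 = 305 daily increments.
Mean rate = 1.3 mm / 305 days ≈ 0.004 mm per day.

0.004 mm per day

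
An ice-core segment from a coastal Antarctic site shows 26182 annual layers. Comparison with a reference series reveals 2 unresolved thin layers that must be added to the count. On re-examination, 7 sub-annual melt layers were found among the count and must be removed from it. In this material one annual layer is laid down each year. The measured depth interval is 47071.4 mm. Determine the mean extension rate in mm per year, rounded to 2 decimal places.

Adjusted count: 26182 − 7 + 2 = 26177 annual layers.
Extension rate ≈ 47071.4 / 26177 = 1.80 mm per year.

1.80 mm per year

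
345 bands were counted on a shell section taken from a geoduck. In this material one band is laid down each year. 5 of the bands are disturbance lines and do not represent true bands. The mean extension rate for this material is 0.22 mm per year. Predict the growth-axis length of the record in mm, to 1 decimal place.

74.8 mm

Adjusted count: 345 − 5 = 340 bands.
Predicted length = 0.22 mm/year × 340 years = 74.8 mm.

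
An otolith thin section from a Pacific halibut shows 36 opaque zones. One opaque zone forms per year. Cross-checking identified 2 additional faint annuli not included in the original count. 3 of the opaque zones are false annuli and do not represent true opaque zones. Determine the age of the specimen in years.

Correcting the raw count gives 36 − 3 + 2 = 35 true opaque zones.
With a one-to-one opaque zone periodicity this is 35 years.

35 years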